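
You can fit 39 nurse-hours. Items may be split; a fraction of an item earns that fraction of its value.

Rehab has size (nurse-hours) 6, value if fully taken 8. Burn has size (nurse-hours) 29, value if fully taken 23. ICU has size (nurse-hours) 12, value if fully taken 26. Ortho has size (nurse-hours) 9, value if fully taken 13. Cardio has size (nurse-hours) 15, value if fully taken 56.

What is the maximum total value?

Best value per unit of size first: Cardio 56/15≈3.73, ICU 26/12≈2.17, Ortho 13/9≈1.44, Rehab 8/6≈1.33, Burn 23/29≈0.793.
All 15 nurse-hours of Cardio fit (value 56) ; 24 remain.
All 12 nurse-hours of ICU fit (value 26) ; 12 remain.
Ortho: take in full, 9 nurse-hours for value 13 ; 3 left.
Only 3 nurse-hours remain; take 3/6 of Rehab for value 8×3/6 = 4.
Total value = 99.

99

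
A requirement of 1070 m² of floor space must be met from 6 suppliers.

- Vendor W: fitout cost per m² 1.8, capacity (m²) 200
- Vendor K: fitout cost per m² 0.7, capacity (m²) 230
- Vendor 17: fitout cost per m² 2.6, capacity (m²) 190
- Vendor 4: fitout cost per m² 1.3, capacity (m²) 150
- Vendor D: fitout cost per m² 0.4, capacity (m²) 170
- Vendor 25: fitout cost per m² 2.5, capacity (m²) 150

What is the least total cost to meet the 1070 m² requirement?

1601

Fill from the cheapest supplier first.
Vendor D (0.4): use full 170 ; 900 m² to go.
Vendor K (0.7): use full 230 ; 670 m² to go.
Vendor 4 at 1.3: take all 150 m² ; 520 still needed.
Take 200 from Vendor W at 1.8 ; need 320 more.
Vendor 25 at 2.5: take all 150 m² ; 170 still needed.
Vendor 17 at 2.6: take 170 of its 190 ; requirement met.
Cost = 170×0.4 + 230×0.7 + 150×1.3 + 200×1.8 + 150×2.5 + 170×2.6 = 1601.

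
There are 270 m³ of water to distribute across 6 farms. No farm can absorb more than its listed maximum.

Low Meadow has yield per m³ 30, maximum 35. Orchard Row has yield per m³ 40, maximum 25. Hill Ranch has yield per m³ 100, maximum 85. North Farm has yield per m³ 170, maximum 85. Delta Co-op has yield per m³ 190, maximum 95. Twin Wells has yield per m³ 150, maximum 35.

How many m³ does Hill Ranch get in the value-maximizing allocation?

55

Rank by yield per m³: Delta Co-op 190 > North Farm 170 > Twin Wells 150 > Hill Ranch 100 > Orchard Row 40 > Low Meadow 30.
Delta Co-op: +95 to 95 (cap) → 175 left.
North Farm: +85 to 85 (cap) → 90 left.
Give Twin Wells 35 to hit its cap of 35 → 55 left.
Hill Ranch has room for 85 but only 55 remain, so it gets 55.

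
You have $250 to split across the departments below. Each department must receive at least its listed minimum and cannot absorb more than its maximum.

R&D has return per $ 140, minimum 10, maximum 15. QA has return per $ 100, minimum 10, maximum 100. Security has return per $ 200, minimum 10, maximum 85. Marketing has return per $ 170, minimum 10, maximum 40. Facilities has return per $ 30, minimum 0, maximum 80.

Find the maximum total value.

36200

Meeting every minimum uses 10+10+10+10+0 = 40 $, leaving 210.
Order the departments by return per $: Security 200 > Marketing 170 > R&D 140 > QA 100 > Facilities 30.
Give Security 75 more to hit its cap of 85 ; 135 left.
Marketing takes 30 more to reach its cap of 40 ; 105 left.
R&D takes 5 more to reach its cap of 15 ; 100 left.
QA takes 90 more to reach its cap of 100 ; 10 left.
Facilities: +10 (room for 80) → 10. Pool exhausted.
Total = 140×15 + 100×100 + 200×85 + 170×40 + 30×10 = 36200.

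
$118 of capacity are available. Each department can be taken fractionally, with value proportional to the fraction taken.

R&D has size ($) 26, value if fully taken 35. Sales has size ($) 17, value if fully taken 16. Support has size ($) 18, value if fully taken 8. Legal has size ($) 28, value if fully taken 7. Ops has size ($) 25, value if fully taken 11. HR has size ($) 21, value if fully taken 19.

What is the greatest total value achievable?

Sort by value density: R&D 35/26≈1.35, Sales 16/17≈0.941, HR 19/21≈0.905, Support 8/18≈0.444, Ops 11/25≈0.44, Legal 7/28≈0.25.
All 26 $ of R&D fit (value 35) → 92 remain.
Sales: take in full, 17 $ for value 16 → 75 left.
Take all of HR (21 $, value 19) → 54 $ left.
All 18 $ of Support fit (value 8) → 36 remain.
All 25 $ of Ops fit (value 11) → 11 remain.
Only 11 $ remain; take 11/28 of Legal for value 7×11/28 = 2.75.
Total value = 91.75.

91.75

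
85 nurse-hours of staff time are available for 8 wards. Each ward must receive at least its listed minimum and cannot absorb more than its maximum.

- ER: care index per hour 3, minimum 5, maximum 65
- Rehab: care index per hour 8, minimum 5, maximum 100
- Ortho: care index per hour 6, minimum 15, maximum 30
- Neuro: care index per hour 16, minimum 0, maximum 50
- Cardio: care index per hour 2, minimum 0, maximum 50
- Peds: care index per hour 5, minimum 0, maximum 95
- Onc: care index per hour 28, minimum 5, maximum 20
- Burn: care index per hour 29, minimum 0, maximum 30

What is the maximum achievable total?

Meeting every minimum uses 5+5+15+0+0+0+5+0 = 30 nurse-hours, leaving 55.
Order the wards by care index per hour: Burn 29 > Onc 28 > Neuro 16 > Rehab 8 > Ortho 6 > Peds 5 > ER 3 > Cardio 2.
Burn: +30 to 30 (cap) — 25 left.
Onc: +15 to 20 (cap) — 10 left.
Neuro has room for 50 more but only 10 remain, so it gets 10.
Total = 3×5 + 8×5 + 6×15 + 16×10 + 28×20 + 29×30 = 1735.

1735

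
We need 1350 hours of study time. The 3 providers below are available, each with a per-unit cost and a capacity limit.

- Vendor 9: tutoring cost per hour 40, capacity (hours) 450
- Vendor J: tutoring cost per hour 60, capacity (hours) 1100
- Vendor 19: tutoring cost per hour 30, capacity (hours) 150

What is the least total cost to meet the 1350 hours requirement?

Use providers in increasing cost order.
Take 150 from Vendor 19 at 30 ; need 1200 more.
Vendor 9 at 40: take all 450 hours ; 750 still needed.
Vendor J (60): take the remaining 750 ; done.
Cost = 150×30 + 450×40 + 750×60 = 67500.

67500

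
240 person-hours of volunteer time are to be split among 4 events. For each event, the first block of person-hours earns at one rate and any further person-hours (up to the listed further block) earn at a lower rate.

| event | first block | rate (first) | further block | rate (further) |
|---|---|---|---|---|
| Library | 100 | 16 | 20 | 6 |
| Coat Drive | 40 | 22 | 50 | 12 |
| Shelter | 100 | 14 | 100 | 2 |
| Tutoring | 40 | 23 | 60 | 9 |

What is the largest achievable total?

4240

Order all 8 blocks by rate: Tutoring/first 23 > Coat Drive/first 22 > Library/first 16 > Shelter/first 14 > Coat Drive/second 12 > Tutoring/second 9 > Library/second 6 > Shelter/second 2.
Fill Tutoring first block (40 at 23) ; 200 left.
Fill Coat Drive first block (40 at 22) ; 160 left.
Library first at 16: fill all 100 ; 60 left.
60 remain; put them into Shelter first at 14.
Total = 23×40 + 22×40 + 16×100 + 14×60 = 4240.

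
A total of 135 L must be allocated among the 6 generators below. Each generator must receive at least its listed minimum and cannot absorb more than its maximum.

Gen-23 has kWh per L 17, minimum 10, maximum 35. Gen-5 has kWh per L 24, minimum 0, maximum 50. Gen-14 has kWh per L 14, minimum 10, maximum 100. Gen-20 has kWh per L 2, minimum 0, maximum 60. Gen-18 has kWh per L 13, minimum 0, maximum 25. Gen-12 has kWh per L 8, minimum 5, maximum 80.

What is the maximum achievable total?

Meeting every minimum uses 10+0+10+0+0+5 = 25 L, leaving 110.
Rank by kWh per L: Gen-5 24 > Gen-23 17 > Gen-14 14 > Gen-18 13 > Gen-12 8 > Gen-20 2.
Gen-5: +50 to 50 (cap) — 60 left.
Gen-23: +25 to 35 (cap) — 35 left.
Gen-14 has room for 90 more but only 35 remain, so it gets 45.
Total = 17×35 + 24×50 + 14×45 + 8×5 = 2465.

2465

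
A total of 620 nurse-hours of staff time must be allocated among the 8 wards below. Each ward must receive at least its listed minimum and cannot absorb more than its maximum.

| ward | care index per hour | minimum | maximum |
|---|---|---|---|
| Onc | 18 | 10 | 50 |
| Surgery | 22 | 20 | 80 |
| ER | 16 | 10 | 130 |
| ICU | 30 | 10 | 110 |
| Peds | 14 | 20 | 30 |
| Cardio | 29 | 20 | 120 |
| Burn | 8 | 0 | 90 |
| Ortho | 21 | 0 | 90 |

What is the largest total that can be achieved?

Meeting every minimum uses 10+20+10+10+20+20+0+0 = 90 nurse-hours, leaving 530.
Order the wards by care index per hour: ICU 30 > Cardio 29 > Surgery 22 > Ortho 21 > Onc 18 > ER 16 > Peds 14 > Burn 8.
ICU takes 100 more to reach its cap of 110 — 430 left.
Cardio: +100 to 120 (cap) — 330 left.
Surgery: +60 to 80 (cap) — 270 left.
Ortho takes 90 more to reach its cap of 90 — 180 left.
Give Onc 40 more to hit its cap of 50 — 140 left.
Give ER 120 more to hit its cap of 130 — 20 left.
Peds takes 10 more to reach its cap of 30 — 10 left.
Burn has room for 90 more but only 10 remain, so it gets 10.
Total = 18×50 + 22×80 + 16×130 + 30×110 + 14×30 + 29×120 + 8×10 + 21×90 = 13910.

13910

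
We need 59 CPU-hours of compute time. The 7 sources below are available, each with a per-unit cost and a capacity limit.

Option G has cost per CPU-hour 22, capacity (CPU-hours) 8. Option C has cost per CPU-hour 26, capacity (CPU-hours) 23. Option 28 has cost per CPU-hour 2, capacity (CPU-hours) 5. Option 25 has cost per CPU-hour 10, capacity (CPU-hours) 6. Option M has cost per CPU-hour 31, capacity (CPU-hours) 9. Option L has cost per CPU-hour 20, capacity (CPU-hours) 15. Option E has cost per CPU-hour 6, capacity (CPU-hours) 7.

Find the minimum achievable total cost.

1056

Use sources in increasing cost order.
Option 28 at 2: take all 5 CPU-hours → 54 still needed.
Take 7 from Option E at 6 → need 47 more.
Option 25 (10): use full 6 → 41 CPU-hours to go.
Option L (20): use full 15 → 26 CPU-hours to go.
Option G (22): use full 8 → 18 CPU-hours to go.
Option C (26): take the remaining 18 → done.
Option M: unused.
Cost = 5×2 + 7×6 + 6×10 + 15×20 + 8×22 + 18×26 = 1056.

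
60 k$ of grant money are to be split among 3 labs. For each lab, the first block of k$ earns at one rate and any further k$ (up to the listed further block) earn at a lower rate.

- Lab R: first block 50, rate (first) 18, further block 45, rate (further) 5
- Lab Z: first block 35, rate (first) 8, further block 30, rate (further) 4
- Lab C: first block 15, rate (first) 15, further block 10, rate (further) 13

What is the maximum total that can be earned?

1050

Order all 6 blocks by rate: Lab R/T1 18 > Lab C/T1 15 > Lab C/T2 13 > Lab Z/T1 8 > Lab R/T2 5 > Lab Z/T2 4.
Lab R T1 at 18: fill all 50 → 10 left.
Lab C T1 at 15: only 10 left, fill 10.
Total = 18×50 + 15×10 = 1050.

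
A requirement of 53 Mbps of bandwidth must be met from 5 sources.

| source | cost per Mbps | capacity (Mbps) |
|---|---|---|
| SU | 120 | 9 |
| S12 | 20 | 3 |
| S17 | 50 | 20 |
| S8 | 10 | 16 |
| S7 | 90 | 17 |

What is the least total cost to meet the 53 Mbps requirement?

Fill from the cheapest source first.
Take 16 from S8 at 10 — need 37 more.
Take 3 from S12 at 20 — need 34 more.
S17 at 50: take all 20 Mbps — 14 still needed.
Take 14 from S7 at 90 to finish.
SU: unused.
Cost = 16×10 + 3×20 + 20×50 + 14×90 = 2480.

2480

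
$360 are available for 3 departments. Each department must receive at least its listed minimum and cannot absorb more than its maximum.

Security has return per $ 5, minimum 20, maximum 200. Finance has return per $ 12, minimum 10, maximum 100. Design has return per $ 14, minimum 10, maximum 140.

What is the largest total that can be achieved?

3760

Meeting every minimum uses 20+10+10 = 40 $, leaving 320.
Highest return per $ first: Design 14 > Finance 12 > Security 5.
Design: +130 to 140 (cap) → 190 left.
Give Finance 90 more to hit its cap of 100 → 100 left.
Security has room for 180 more but only 100 remain, so it gets 120.
Total = 5×120 + 12×100 + 14×140 = 3760.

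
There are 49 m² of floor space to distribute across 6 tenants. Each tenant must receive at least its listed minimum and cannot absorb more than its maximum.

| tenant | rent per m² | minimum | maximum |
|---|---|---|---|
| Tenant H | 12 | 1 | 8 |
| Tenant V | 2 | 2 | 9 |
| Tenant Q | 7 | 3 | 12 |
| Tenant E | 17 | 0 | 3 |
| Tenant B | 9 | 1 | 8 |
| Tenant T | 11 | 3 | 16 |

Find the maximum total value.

483

Meeting every minimum uses 1+2+3+0+1+3 = 10 m², leaving 39.
Highest rent per m² first: Tenant E 17 > Tenant H 12 > Tenant T 11 > Tenant B 9 > Tenant Q 7 > Tenant V 2.
Give Tenant E 3 more to hit its cap of 3 → 36 left.
Tenant H: +7 to 8 (cap) → 29 left.
Give Tenant T 13 more to hit its cap of 16 → 16 left.
Tenant B takes 7 more to reach its cap of 8 → 9 left.
Tenant Q takes 9 more to reach its cap of 12 → 0 left.
Total = 12×8 + 2×2 + 7×12 + 17×3 + 9×8 + 11×16 = 483.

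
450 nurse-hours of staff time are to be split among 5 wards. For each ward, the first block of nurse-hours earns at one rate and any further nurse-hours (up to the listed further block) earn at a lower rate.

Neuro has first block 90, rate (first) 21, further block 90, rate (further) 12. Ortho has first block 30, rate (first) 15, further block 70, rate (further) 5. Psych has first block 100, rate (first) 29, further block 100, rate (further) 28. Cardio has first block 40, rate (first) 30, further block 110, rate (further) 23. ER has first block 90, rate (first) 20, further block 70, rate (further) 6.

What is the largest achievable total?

11520

Treat each block as its own option and order by rate: Cardio/T1 30 > Psych/T1 29 > Psych/T2 28 > Cardio/T2 23 > Neuro/T1 21 > ER/T1 20 > Ortho/T1 15 > Neuro/T2 12 > ER/T2 6 > Ortho/T2 5.
Cardio/T1 (30): +40 → 410 left.
Psych/T1 (29): +100 → 310 left.
Fill Psych T2 block (100 at 28) → 210 left.
Cardio T2 at 23: fill all 110 → 100 left.
Fill Neuro T1 block (90 at 21) → 10 left.
ER T1 at 20: only 10 left, fill 10.
Total = 30×40 + 29×100 + 28×100 + 23×110 + 21×90 + 20×10 = 11520.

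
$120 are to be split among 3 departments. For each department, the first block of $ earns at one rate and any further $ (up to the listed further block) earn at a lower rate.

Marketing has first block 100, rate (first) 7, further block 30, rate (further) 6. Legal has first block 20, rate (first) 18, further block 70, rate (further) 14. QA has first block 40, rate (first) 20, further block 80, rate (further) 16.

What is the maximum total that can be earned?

2120

Treat each block as its own option and order by rate: QA/first 20 > Legal/first 18 > QA/second 16 > Legal/second 14 > Marketing/first 7 > Marketing/second 6.
QA/first (20): +40 — 80 left.
Fill Legal first block (20 at 18) — 60 left.
QA/second: +60 of 80 at 16; pool empty.
Total = 20×40 + 18×20 + 16×60 = 2120.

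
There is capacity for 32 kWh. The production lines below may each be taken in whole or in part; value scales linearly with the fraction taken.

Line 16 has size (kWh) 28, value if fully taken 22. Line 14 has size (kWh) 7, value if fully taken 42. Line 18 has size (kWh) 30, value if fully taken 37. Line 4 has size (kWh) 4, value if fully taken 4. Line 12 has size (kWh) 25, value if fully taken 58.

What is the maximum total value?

Sort by value density: Line 14 42/7≈6, Line 12 58/25≈2.32, Line 18 37/30≈1.23, Line 4 4/4≈1, Line 16 22/28≈0.786.
All 7 kWh of Line 14 fit (value 42) ; 25 remain.
Take all of Line 12 (25 kWh, value 58) ; 0 kWh left.
Total value = 100.

100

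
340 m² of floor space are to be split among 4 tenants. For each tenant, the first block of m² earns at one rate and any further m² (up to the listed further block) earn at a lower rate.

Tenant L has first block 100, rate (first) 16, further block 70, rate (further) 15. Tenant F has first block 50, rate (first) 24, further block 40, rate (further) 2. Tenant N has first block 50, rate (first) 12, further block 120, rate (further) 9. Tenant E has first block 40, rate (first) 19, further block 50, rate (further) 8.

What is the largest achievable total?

5480

Treat each block as its own option and order by rate: Tenant F/tier1 24 > Tenant E/tier1 19 > Tenant L/tier1 16 > Tenant L/tier2 15 > Tenant N/tier1 12 > Tenant N/tier2 9 > Tenant E/tier2 8 > Tenant F/tier2 2.
Tenant F tier1 at 24: fill all 50 — 290 left.
Fill Tenant E tier1 block (40 at 19) — 250 left.
Tenant L tier1 at 16: fill all 100 — 150 left.
Tenant L tier2 at 15: fill all 70 — 80 left.
Fill Tenant N tier1 block (50 at 12) — 30 left.
30 remain; put them into Tenant N tier2 at 9.
Total = 24×50 + 19×40 + 16×100 + 15×70 + 12×50 + 9×30 = 5480.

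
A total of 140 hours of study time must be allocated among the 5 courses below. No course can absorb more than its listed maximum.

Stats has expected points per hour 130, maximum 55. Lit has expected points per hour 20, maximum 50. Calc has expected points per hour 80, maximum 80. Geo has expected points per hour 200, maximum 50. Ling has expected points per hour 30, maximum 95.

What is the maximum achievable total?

Rank by expected points per hour: Geo 200 > Stats 130 > Calc 80 > Ling 30 > Lit 20.
Geo takes 50 to reach its cap of 50 ; 90 left.
Stats: +55 to 55 (cap) ; 35 left.
Calc has room for 80 but only 35 remain, so it gets 35.
Total = 130×55 + 80×35 + 200×50 = 19950.

19950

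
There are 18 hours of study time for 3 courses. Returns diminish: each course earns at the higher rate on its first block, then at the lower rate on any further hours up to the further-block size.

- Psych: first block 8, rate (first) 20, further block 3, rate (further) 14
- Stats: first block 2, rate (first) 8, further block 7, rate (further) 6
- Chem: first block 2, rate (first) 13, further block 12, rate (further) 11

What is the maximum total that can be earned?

283

Order all 6 blocks by rate: Psych/T1 20 > Psych/T2 14 > Chem/T1 13 > Chem/T2 11 > Stats/T1 8 > Stats/T2 6.
Fill Psych T1 block (8 at 20) → 10 left.
Fill Psych T2 block (3 at 14) → 7 left.
Chem T1 at 13: fill all 2 → 5 left.
5 remain; put them into Chem T2 at 11.
Total = 20×8 + 14×3 + 13×2 + 11×5 = 283.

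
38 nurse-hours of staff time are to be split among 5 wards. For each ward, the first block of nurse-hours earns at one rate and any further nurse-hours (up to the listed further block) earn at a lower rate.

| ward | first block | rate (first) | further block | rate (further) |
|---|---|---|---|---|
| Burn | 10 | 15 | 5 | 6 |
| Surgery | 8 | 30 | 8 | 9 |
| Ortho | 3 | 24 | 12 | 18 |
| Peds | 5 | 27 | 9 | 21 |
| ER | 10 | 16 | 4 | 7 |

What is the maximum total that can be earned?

Order all 10 blocks by rate: Surgery/first 30 > Peds/first 27 > Ortho/first 24 > Peds/second 21 > Ortho/second 18 > ER/first 16 > Burn/first 15 > Surgery/second 9 > ER/second 7 > Burn/second 6.
Surgery/first (30): +8 → 30 left.
Peds first at 27: fill all 5 → 25 left.
Ortho first at 24: fill all 3 → 22 left.
Peds/second (21): +9 → 13 left.
Ortho second at 18: fill all 12 → 1 left.
ER first at 16: only 1 left, fill 1.
Total = 30×8 + 27×5 + 24×3 + 21×9 + 18×12 + 16×1 = 868.

868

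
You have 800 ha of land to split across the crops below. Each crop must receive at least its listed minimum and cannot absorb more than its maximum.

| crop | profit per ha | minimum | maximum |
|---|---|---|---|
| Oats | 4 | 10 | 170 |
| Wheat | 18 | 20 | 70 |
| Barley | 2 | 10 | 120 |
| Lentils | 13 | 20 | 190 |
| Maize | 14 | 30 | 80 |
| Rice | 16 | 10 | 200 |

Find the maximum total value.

8910

Meeting every minimum uses 10+20+10+20+30+10 = 100 ha, leaving 700.
Order the crops by profit per ha: Wheat 18 > Rice 16 > Maize 14 > Lentils 13 > Oats 4 > Barley 2.
Wheat takes 50 more to reach its cap of 70 → 650 left.
Give Rice 190 more to hit its cap of 200 → 460 left.
Give Maize 50 more to hit its cap of 80 → 410 left.
Give Lentils 170 more to hit its cap of 190 → 240 left.
Oats: +160 to 170 (cap) → 80 left.
Barley: +80 (room for 110) → 90. Pool exhausted.
Total = 4×170 + 18×70 + 2×90 + 13×190 + 14×80 + 16×200 = 8910.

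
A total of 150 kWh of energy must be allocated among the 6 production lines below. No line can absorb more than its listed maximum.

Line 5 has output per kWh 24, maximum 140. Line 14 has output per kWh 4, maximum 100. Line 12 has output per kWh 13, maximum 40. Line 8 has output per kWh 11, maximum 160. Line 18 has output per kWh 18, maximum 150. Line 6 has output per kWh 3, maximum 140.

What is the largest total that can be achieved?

Highest output per kWh first: Line 5 24 > Line 18 18 > Line 12 13 > Line 8 11 > Line 14 4 > Line 6 3.
Line 5: +140 to 140 (cap) → 10 left.
Only 10 left; Line 18 takes them to reach 10.
Total = 24×140 + 18×10 = 3540.

3540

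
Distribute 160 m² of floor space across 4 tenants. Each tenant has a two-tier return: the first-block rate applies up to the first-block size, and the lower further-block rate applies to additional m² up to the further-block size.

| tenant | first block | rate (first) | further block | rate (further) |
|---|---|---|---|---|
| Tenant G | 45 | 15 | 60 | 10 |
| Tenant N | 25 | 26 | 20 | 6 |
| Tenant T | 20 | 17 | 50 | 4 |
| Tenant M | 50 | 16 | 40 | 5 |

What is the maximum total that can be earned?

2665

Rank every tier by rate: Tenant N/T1 26 > Tenant T/T1 17 > Tenant M/T1 16 > Tenant G/T1 15 > Tenant G/T2 10 > Tenant N/T2 6 > Tenant M/T2 5 > Tenant T/T2 4.
Fill Tenant N T1 block (25 at 26) — 135 left.
Fill Tenant T T1 block (20 at 17) — 115 left.
Tenant M/T1 (16): +50 — 65 left.
Fill Tenant G T1 block (45 at 15) — 20 left.
Tenant G/T2: +20 of 60 at 10; pool empty.
Total = 26×25 + 17×20 + 16×50 + 15×45 + 10×20 = 2665.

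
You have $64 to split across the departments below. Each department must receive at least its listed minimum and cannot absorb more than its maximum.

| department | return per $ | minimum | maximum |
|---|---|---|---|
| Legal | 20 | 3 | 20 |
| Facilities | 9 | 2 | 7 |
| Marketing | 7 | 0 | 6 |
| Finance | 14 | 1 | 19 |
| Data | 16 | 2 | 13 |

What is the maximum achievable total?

Meeting every minimum uses 3+2+0+1+2 = 8 $, leaving 56.
Rank by return per $: Legal 20 > Data 16 > Finance 14 > Facilities 9 > Marketing 7.
Give Legal 17 more to hit its cap of 20 → 39 left.
Data takes 11 more to reach its cap of 13 → 28 left.
Finance takes 18 more to reach its cap of 19 → 10 left.
Give Facilities 5 more to hit its cap of 7 → 5 left.
Only 5 left; Marketing takes them to reach 5.
Total = 20×20 + 9×7 + 7×5 + 14×19 + 16×13 = 972.

972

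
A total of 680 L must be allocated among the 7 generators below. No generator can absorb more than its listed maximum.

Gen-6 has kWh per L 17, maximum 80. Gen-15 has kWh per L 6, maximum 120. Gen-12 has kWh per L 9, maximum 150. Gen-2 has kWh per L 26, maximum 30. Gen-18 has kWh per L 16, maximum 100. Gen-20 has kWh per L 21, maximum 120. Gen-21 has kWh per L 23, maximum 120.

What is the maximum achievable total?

Rank by kWh per L: Gen-2 26 > Gen-21 23 > Gen-20 21 > Gen-6 17 > Gen-18 16 > Gen-12 9 > Gen-15 6.
Gen-2 takes 30 to reach its cap of 30 ; 650 left.
Gen-21: +120 to 120 (cap) ; 530 left.
Gen-20: +120 to 120 (cap) ; 410 left.
Gen-6 takes 80 to reach its cap of 80 ; 330 left.
Gen-18: +100 to 100 (cap) ; 230 left.
Give Gen-12 150 to hit its cap of 150 ; 80 left.
Gen-15 has room for 120 but only 80 remain, so it gets 80.
Total = 17×80 + 6×80 + 9×150 + 26×30 + 16×100 + 21×120 + 23×120 = 10850.

10850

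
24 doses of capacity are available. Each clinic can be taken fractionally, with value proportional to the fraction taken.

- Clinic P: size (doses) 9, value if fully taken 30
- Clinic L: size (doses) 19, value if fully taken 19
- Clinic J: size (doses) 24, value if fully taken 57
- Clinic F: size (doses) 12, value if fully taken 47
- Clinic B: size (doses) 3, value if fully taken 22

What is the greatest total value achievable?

99

Rank by value-to-size ratio: Clinic B 22/3≈7.33, Clinic F 47/12≈3.92, Clinic P 30/9≈3.33, Clinic J 57/24≈2.38, Clinic L 19/19≈1.
Clinic B: take in full, 3 doses for value 22 — 21 left.
All 12 doses of Clinic F fit (value 47) — 9 remain.
Take all of Clinic P (9 doses, value 30) — 0 doses left.
Total value = 99.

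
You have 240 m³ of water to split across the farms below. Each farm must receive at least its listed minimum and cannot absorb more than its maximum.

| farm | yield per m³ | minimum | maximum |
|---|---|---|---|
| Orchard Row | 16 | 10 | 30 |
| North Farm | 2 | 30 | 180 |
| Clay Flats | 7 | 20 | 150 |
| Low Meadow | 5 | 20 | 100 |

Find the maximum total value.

1740

Meeting every minimum uses 10+30+20+20 = 80 m³, leaving 160.
Rank by yield per m³: Orchard Row 16 > Clay Flats 7 > Low Meadow 5 > North Farm 2.
Orchard Row: +20 to 30 (cap) → 140 left.
Clay Flats: +130 to 150 (cap) → 10 left.
Low Meadow: +10 (room for 80) → 30. Pool exhausted.
Total = 16×30 + 2×30 + 7×150 + 5×30 = 1740.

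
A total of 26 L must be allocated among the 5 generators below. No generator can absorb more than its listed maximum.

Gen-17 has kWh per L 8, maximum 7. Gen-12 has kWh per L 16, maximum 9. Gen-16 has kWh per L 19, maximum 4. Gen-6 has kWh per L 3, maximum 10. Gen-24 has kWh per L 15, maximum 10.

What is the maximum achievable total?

394

Order the generators by kWh per L: Gen-16 19 > Gen-12 16 > Gen-24 15 > Gen-17 8 > Gen-6 3.
Give Gen-16 4 to hit its cap of 4 ; 22 left.
Give Gen-12 9 to hit its cap of 9 ; 13 left.
Gen-24 takes 10 to reach its cap of 10 ; 3 left.
Gen-17 has room for 7 but only 3 remain, so it gets 3.
Total = 8×3 + 16×9 + 19×4 + 15×10 = 394.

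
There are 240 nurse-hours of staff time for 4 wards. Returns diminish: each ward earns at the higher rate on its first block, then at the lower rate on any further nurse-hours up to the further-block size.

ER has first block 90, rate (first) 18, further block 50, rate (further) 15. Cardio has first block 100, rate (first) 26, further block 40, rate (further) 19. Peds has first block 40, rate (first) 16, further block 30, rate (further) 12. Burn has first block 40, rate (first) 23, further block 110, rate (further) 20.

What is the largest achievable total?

5520

Treat each block as its own option and order by rate: Cardio/T1 26 > Burn/T1 23 > Burn/T2 20 > Cardio/T2 19 > ER/T1 18 > Peds/T1 16 > ER/T2 15 > Peds/T2 12.
Cardio T1 at 26: fill all 100 → 140 left.
Fill Burn T1 block (40 at 23) → 100 left.
Burn T2 at 20: only 100 left, fill 100.
Total = 26×100 + 23×40 + 20×100 = 5520.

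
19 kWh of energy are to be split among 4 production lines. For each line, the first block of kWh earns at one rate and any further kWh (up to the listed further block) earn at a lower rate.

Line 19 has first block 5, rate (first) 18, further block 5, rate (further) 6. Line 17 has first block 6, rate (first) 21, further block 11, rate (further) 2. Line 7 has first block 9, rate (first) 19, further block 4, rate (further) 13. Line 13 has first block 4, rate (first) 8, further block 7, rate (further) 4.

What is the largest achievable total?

369

Order all 8 blocks by rate: Line 17/tier1 21 > Line 7/tier1 19 > Line 19/tier1 18 > Line 7/tier2 13 > Line 13/tier1 8 > Line 19/tier2 6 > Line 13/tier2 4 > Line 17/tier2 2.
Fill Line 17 tier1 block (6 at 21) — 13 left.
Line 7 tier1 at 19: fill all 9 — 4 left.
Line 19/tier1: +4 of 5 at 18; pool empty.
Total = 21×6 + 19×9 + 18×4 = 369.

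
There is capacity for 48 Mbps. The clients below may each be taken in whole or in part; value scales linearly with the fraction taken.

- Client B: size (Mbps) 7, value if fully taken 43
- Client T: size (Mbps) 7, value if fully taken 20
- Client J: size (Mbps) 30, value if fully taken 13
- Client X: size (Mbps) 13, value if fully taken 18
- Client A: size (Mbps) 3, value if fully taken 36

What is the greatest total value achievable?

Rank by value-to-size ratio: Client A 36/3≈12, Client B 43/7≈6.14, Client T 20/7≈2.86, Client X 18/13≈1.38, Client J 13/30≈0.433.
All 3 Mbps of Client A fit (value 36) — 45 remain.
All 7 Mbps of Client B fit (value 43) — 38 remain.
Client T: take in full, 7 Mbps for value 20 — 31 left.
Take all of Client X (13 Mbps, value 18) — 18 Mbps left.
Only 18 Mbps remain; take 18/30 of Client J for value 13×18/30 = 7.8.
Total value = 124.8.

124.8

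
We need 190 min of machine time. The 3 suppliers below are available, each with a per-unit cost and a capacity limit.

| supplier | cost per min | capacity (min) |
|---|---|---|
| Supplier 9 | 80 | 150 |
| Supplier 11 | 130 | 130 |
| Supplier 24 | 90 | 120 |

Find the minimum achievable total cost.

15600

Fill from the cheapest supplier first.
Supplier 9 (80): use full 150 — 40 min to go.
Supplier 24 at 90: take 40 of its 120 — requirement met.
Supplier 11: unused.
Cost = 150×80 + 40×90 = 15600.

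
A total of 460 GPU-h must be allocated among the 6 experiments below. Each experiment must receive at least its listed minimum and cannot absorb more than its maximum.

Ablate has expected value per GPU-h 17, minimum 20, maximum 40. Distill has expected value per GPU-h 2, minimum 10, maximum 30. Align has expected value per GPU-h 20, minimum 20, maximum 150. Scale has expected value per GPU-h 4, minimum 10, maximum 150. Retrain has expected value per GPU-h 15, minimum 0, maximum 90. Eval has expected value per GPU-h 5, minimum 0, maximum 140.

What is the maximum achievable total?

5870

Meeting every minimum uses 20+10+20+10+0+0 = 60 GPU-h, leaving 400.
Rank by expected value per GPU-h: Align 20 > Ablate 17 > Retrain 15 > Eval 5 > Scale 4 > Distill 2.
Align takes 130 more to reach its cap of 150 — 270 left.
Give Ablate 20 more to hit its cap of 40 — 250 left.
Retrain takes 90 more to reach its cap of 90 — 160 left.
Give Eval 140 more to hit its cap of 140 — 20 left.
Scale has room for 140 more but only 20 remain, so it gets 30.
Total = 17×40 + 2×10 + 20×150 + 4×30 + 15×90 + 5×140 = 5870.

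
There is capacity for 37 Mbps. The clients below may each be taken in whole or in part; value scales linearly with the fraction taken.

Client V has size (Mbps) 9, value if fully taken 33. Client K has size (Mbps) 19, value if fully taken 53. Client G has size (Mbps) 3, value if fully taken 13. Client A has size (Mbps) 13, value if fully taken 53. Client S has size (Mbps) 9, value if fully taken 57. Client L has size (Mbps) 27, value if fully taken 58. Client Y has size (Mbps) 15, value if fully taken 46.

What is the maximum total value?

Sort by value density: Client S 57/9≈6.33, Client G 13/3≈4.33, Client A 53/13≈4.08, Client V 33/9≈3.67, Client Y 46/15≈3.07, Client K 53/19≈2.79, Client L 58/27≈2.15.
Take all of Client S (9 Mbps, value 57) — 28 Mbps left.
All 3 Mbps of Client G fit (value 13) — 25 remain.
All 13 Mbps of Client A fit (value 53) — 12 remain.
Take all of Client V (9 Mbps, value 33) — 3 Mbps left.
Fill the last 3 Mbps with part of Client Y: 3/15 of it earns 9.2.
Total value = 165.2.

165.2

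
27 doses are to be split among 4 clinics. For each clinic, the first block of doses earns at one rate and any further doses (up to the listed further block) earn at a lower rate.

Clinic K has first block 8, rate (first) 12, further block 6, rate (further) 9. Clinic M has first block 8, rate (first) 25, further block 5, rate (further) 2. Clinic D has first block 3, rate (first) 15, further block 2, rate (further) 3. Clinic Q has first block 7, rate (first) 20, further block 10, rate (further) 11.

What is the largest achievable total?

492

Rank every tier by rate: Clinic M/T1 25 > Clinic Q/T1 20 > Clinic D/T1 15 > Clinic K/T1 12 > Clinic Q/T2 11 > Clinic K/T2 9 > Clinic D/T2 3 > Clinic M/T2 2.
Clinic M/T1 (25): +8 → 19 left.
Fill Clinic Q T1 block (7 at 20) → 12 left.
Clinic D/T1 (15): +3 → 9 left.
Clinic K/T1 (12): +8 → 1 left.
Clinic Q/T2: +1 of 10 at 11; pool empty.
Total = 25×8 + 20×7 + 15×3 + 12×8 + 11×1 = 492.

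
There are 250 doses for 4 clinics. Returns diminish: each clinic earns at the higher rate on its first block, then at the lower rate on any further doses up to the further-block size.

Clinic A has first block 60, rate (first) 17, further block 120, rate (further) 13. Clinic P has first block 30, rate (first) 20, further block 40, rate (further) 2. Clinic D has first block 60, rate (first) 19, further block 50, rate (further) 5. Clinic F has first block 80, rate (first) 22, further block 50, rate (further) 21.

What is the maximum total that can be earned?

Rank every tier by rate: Clinic F/first 22 > Clinic F/second 21 > Clinic P/first 20 > Clinic D/first 19 > Clinic A/first 17 > Clinic A/second 13 > Clinic D/second 5 > Clinic P/second 2.
Clinic F/first (22): +80 → 170 left.
Clinic F second at 21: fill all 50 → 120 left.
Clinic P first at 20: fill all 30 → 90 left.
Clinic D/first (19): +60 → 30 left.
Clinic A/first: +30 of 60 at 17; pool empty.
Total = 22×80 + 21×50 + 20×30 + 19×60 + 17×30 = 5060.

5060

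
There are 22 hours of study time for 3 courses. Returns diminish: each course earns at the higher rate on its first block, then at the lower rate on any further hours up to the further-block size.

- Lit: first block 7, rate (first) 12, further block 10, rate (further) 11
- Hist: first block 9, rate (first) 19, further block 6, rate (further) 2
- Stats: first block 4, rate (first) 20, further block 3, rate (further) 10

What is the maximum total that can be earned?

357

Rank every tier by rate: Stats/tier1 20 > Hist/tier1 19 > Lit/tier1 12 > Lit/tier2 11 > Stats/tier2 10 > Hist/tier2 2.
Stats tier1 at 20: fill all 4 ; 18 left.
Fill Hist tier1 block (9 at 19) ; 9 left.
Lit/tier1 (12): +7 ; 2 left.
2 remain; put them into Lit tier2 at 11.
Total = 20×4 + 19×9 + 12×7 + 11×2 = 357.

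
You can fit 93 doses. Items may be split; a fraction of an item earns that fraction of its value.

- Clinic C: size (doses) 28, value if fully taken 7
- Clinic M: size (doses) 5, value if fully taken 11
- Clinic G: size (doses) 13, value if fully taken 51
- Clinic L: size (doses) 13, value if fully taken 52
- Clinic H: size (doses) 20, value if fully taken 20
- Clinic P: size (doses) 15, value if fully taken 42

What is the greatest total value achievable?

182.75

Rank by value-to-size ratio: Clinic L 52/13≈4, Clinic G 51/13≈3.92, Clinic P 42/15≈2.8, Clinic M 11/5≈2.2, Clinic H 20/20≈1, Clinic C 7/28≈0.25.
All 13 doses of Clinic L fit (value 52) → 80 remain.
Clinic G: take in full, 13 doses for value 51 → 67 left.
All 15 doses of Clinic P fit (value 42) → 52 remain.
Take all of Clinic M (5 doses, value 11) → 47 doses left.
All 20 doses of Clinic H fit (value 20) → 27 remain.
Only 27 doses remain; take 27/28 of Clinic C for value 7×27/28 = 6.75.
Total value = 182.75.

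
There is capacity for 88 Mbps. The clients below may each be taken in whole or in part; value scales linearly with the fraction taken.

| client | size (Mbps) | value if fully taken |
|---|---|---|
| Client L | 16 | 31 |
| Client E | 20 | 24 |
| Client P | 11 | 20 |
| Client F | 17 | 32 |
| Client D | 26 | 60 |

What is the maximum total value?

164.6

Sort by value density: Client D 60/26≈2.31, Client L 31/16≈1.94, Client F 32/17≈1.88, Client P 20/11≈1.82, Client E 24/20≈1.2.
Take all of Client D (26 Mbps, value 60) ; 62 Mbps left.
All 16 Mbps of Client L fit (value 31) ; 46 remain.
All 17 Mbps of Client F fit (value 32) ; 29 remain.
Take all of Client P (11 Mbps, value 20) ; 18 Mbps left.
Fill the last 18 Mbps with part of Client E: 18/20 of it earns 21.6.
Total value = 164.6.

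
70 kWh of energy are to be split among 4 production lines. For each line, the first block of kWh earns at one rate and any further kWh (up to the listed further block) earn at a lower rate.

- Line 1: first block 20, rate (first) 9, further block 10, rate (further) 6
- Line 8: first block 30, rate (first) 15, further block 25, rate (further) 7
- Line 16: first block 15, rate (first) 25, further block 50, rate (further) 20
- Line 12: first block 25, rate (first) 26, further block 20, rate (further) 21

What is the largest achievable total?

1645

Treat each block as its own option and order by rate: Line 12/tier1 26 > Line 16/tier1 25 > Line 12/tier2 21 > Line 16/tier2 20 > Line 8/tier1 15 > Line 1/tier1 9 > Line 8/tier2 7 > Line 1/tier2 6.
Line 12 tier1 at 26: fill all 25 → 45 left.
Fill Line 16 tier1 block (15 at 25) → 30 left.
Line 12 tier2 at 21: fill all 20 → 10 left.
Line 16/tier2: +10 of 50 at 20; pool empty.
Total = 26×25 + 25×15 + 21×20 + 20×10 = 1645.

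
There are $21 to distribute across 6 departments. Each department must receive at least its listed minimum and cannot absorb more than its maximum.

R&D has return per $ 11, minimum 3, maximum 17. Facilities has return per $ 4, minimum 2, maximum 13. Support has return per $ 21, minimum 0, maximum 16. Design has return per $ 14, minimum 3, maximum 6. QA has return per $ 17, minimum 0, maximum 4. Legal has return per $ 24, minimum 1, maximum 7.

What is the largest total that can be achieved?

377

Meeting every minimum uses 3+2+0+3+0+1 = 9 $, leaving 12.
Highest return per $ first: Legal 24 > Support 21 > QA 17 > Design 14 > R&D 11 > Facilities 4.
Give Legal 6 more to hit its cap of 7 → 6 left.
Support has room for 16 more but only 6 remain, so it gets 6.
Total = 11×3 + 4×2 + 21×6 + 14×3 + 24×7 = 377.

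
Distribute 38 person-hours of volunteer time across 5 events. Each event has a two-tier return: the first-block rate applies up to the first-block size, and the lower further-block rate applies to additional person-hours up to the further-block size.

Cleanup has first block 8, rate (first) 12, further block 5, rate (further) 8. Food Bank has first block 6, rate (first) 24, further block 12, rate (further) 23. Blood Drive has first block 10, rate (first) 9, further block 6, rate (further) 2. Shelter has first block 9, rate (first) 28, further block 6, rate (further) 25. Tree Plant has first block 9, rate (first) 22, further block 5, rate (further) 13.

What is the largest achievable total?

932

Rank every tier by rate: Shelter/tier1 28 > Shelter/tier2 25 > Food Bank/tier1 24 > Food Bank/tier2 23 > Tree Plant/tier1 22 > Tree Plant/tier2 13 > Cleanup/tier1 12 > Blood Drive/tier1 9 > Cleanup/tier2 8 > Blood Drive/tier2 2.
Shelter/tier1 (28): +9 → 29 left.
Fill Shelter tier2 block (6 at 25) → 23 left.
Fill Food Bank tier1 block (6 at 24) → 17 left.
Food Bank/tier2 (23): +12 → 5 left.
5 remain; put them into Tree Plant tier1 at 22.
Total = 28×9 + 25×6 + 24×6 + 23×12 + 22×5 = 932.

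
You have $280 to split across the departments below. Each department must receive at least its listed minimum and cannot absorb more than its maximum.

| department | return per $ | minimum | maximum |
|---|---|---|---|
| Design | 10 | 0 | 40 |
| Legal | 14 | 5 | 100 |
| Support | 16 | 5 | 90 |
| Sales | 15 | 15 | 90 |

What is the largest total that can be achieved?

Meeting every minimum uses 0+5+5+15 = 25 $, leaving 255.
Order the departments by return per $: Support 16 > Sales 15 > Legal 14 > Design 10.
Give Support 85 more to hit its cap of 90 ; 170 left.
Sales takes 75 more to reach its cap of 90 ; 95 left.
Give Legal 95 more to hit its cap of 100 ; 0 left.
Total = 14×100 + 16×90 + 15×90 = 4190.

4190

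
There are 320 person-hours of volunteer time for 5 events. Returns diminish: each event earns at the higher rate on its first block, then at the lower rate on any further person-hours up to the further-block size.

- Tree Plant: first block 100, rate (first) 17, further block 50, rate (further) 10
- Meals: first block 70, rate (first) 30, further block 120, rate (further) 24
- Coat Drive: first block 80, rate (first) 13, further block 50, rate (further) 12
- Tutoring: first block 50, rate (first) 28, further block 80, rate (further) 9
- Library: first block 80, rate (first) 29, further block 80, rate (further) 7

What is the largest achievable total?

Order all 10 blocks by rate: Meals/first 30 > Library/first 29 > Tutoring/first 28 > Meals/second 24 > Tree Plant/first 17 > Coat Drive/first 13 > Coat Drive/second 12 > Tree Plant/second 10 > Tutoring/second 9 > Library/second 7.
Fill Meals first block (70 at 30) → 250 left.
Library/first (29): +80 → 170 left.
Tutoring first at 28: fill all 50 → 120 left.
Meals/second (24): +120 → 0 left.
Total = 30×70 + 29×80 + 28×50 + 24×120 = 8700.

8700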